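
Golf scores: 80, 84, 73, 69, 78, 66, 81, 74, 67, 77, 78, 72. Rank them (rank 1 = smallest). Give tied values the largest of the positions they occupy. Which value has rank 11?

Sorted (ascending): 66, 67, 69, 72, 73, 74, 77, 78, 78, 80, 81, 84
The 2 values of 78 occupy positions 8–9 → each gets rank 9.
Rank 11 → value 81.

81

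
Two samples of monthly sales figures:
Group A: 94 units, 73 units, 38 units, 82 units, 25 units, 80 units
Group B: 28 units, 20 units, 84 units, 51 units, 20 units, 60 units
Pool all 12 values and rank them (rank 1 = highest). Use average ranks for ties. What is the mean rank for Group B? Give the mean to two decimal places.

7.83

Sorted (descending): 94, 84, 82, 80, 73, 60, 51, 38, 28, 25, 20, 20
The 2 values of 20 occupy positions 11–12 → average rank (11+12)/2 = 11.5.
Group B values → pooled ranks: 28→9, 20→11.5, 84→2, 51→7, 20→11.5, 60→6
Mean rank = (9 + 11.5 + 2 + 7 + 11.5 + 6) / 6 = 7.83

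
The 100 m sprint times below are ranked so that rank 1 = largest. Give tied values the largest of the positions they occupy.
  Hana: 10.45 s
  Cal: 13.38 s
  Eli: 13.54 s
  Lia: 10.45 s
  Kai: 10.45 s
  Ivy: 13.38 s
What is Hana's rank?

6

Sorted (descending): 13.54, 13.38, 13.38, 10.45, 10.45, 10.45
The 2 values of 13.38 occupy positions 2–3 → each gets rank 3.
The 3 values of 10.45 occupy positions 4–6 → each gets rank 6.
Hana has value 10.45 s → rank 6.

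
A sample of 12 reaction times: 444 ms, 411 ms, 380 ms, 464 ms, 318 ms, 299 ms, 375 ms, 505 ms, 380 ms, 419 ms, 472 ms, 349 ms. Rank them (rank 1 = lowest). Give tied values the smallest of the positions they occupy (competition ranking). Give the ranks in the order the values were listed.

Sorted (ascending): 299, 318, 349, 375, 380, 380, 411, 419, 444, 464, 472, 505
The 2 values of 380 occupy positions 5–6 → each gets rank 5.

9, 7, 5, 10, 2, 1, 4, 12, 5, 8, 11, 3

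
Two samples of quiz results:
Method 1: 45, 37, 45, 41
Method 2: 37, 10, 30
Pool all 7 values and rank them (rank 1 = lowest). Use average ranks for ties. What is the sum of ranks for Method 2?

6.5

Sorted (ascending): 10, 30, 37, 37, 41, 45, 45
The 2 values of 37 occupy positions 3–4 → average rank (3+4)/2 = 3.5.
The 2 values of 45 occupy positions 6–7 → average rank (6+7)/2 = 6.5.
Method 2 values → pooled ranks: 37→3.5, 10→1, 30→2
Rank sum = 3.5 + 1 + 2 = 6.5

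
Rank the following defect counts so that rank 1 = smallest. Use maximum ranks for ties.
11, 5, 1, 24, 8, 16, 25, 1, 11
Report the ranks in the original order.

6, 3, 2, 8, 4, 7, 9, 2, 6

Sorted (ascending): 1, 1, 5, 8, 11, 11, 16, 24, 25
The 2 values of 1 occupy positions 1–2 → each gets rank 2.
The 2 values of 11 occupy positions 5–6 → each gets rank 6.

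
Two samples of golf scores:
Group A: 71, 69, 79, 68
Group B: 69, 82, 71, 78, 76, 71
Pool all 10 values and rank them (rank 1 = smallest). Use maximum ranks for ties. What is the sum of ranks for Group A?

19

Sorted (ascending): 68, 69, 69, 71, 71, 71, 76, 78, 79, 82
The 2 values of 69 occupy positions 2–3 → each gets rank 3.
The 3 values of 71 occupy positions 4–6 → each gets rank 6.
Group A values → pooled ranks: 71→6, 69→3, 79→9, 68→1
Rank sum = 6 + 3 + 9 + 1 = 19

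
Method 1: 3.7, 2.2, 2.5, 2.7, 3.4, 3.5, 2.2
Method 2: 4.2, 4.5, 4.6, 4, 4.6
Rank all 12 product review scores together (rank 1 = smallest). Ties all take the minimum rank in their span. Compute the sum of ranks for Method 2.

Sorted (ascending): 2.2, 2.2, 2.5, 2.7, 3.4, 3.5, 3.7, 4, 4.2, 4.5, 4.6, 4.6
The 2 values of 2.2 occupy positions 1–2 → each gets rank 1.
The 2 values of 4.6 occupy positions 11–12 → each gets rank 11.
Method 2 values → pooled ranks: 4.2→9, 4.5→10, 4.6→11, 4→8, 4.6→11
Rank sum = 9 + 10 + 11 + 8 + 11 = 49

49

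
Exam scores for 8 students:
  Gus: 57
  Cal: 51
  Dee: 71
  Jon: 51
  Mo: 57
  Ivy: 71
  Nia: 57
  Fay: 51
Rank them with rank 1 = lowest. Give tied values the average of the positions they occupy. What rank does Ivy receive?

7.5

Sorted (ascending): 51, 51, 51, 57, 57, 57, 71, 71
The 3 values of 51 occupy positions 1–3 → average rank 2.
The 3 values of 57 occupy positions 4–6 → average rank 5.
The 2 values of 71 occupy positions 7–8 → average rank (7+8)/2 = 7.5.
Ivy has value 71 → rank 7.5.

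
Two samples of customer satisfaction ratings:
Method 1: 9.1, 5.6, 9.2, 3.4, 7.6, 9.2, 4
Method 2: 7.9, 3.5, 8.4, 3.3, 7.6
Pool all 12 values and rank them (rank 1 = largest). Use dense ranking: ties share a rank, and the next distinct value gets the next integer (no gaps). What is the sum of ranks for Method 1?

Sorted (descending): 9.2, 9.2, 9.1, 8.4, 7.9, 7.6, 7.6, 5.6, 4, 3.5, 3.4, 3.3
The 2 values of 9.2 share dense rank 1.
The 2 values of 7.6 share dense rank 5.
Remaining distinct values take the next consecutive integers.
Method 1 values → pooled ranks: 9.1→2, 5.6→6, 9.2→1, 3.4→9, 7.6→5, 9.2→1, 4→7
Rank sum = 2 + 6 + 1 + 9 + 5 + 1 + 7 = 31

31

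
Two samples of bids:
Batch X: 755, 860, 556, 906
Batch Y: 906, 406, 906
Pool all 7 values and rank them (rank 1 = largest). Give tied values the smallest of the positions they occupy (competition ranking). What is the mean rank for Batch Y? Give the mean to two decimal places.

3.00

Sorted (descending): 906, 906, 906, 860, 755, 556, 406
The 3 values of 906 occupy positions 1–3 → each gets rank 1.
Batch Y values → pooled ranks: 906→1, 406→7, 906→1
Mean rank = (1 + 7 + 1) / 3 = 3.00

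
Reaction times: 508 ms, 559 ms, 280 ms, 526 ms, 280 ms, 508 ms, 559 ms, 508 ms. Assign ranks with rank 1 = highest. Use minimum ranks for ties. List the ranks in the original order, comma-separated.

4, 1, 7, 3, 7, 4, 1, 4

Sorted (descending): 559, 559, 526, 508, 508, 508, 280, 280
The 2 values of 559 occupy positions 1–2 → each gets rank 1.
The 3 values of 508 occupy positions 4–6 → each gets rank 4.
The 2 values of 280 occupy positions 7–8 → each gets rank 7.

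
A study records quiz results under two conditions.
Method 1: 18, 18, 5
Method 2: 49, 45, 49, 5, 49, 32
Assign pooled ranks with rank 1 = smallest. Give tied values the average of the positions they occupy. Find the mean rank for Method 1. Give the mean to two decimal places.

2.83

Sorted (ascending): 5, 5, 18, 18, 32, 45, 49, 49, 49
The 2 values of 5 occupy positions 1–2 → average rank (1+2)/2 = 1.5.
The 2 values of 18 occupy positions 3–4 → average rank (3+4)/2 = 3.5.
The 3 values of 49 occupy positions 7–9 → average rank 8.
Method 1 values → pooled ranks: 18→3.5, 18→3.5, 5→1.5
Mean rank = (3.5 + 3.5 + 1.5) / 3 = 2.83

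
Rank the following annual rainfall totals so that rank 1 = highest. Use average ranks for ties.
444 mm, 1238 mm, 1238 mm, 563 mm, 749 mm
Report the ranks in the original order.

Sorted (descending): 1238, 1238, 749, 563, 444
The 2 values of 1238 occupy positions 1–2 → average rank (1+2)/2 = 1.5.

5, 1.5, 1.5, 4, 3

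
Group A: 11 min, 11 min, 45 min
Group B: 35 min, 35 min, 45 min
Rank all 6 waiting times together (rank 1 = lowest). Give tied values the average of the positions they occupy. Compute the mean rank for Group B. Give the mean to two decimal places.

4.17

Sorted (ascending): 11, 11, 35, 35, 45, 45
The 2 values of 11 occupy positions 1–2 → average rank (1+2)/2 = 1.5.
The 2 values of 35 occupy positions 3–4 → average rank (3+4)/2 = 3.5.
The 2 values of 45 occupy positions 5–6 → average rank (5+6)/2 = 5.5.
Group B values → pooled ranks: 35→3.5, 35→3.5, 45→5.5
Mean rank = (3.5 + 3.5 + 5.5) / 3 = 4.17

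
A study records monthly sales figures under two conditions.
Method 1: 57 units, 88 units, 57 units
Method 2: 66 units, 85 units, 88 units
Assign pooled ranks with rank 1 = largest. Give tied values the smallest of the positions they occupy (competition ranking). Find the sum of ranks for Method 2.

Sorted (descending): 88, 88, 85, 66, 57, 57
The 2 values of 88 occupy positions 1–2 → each gets rank 1.
The 2 values of 57 occupy positions 5–6 → each gets rank 5.
Method 2 values → pooled ranks: 66→4, 85→3, 88→1
Rank sum = 4 + 3 + 1 = 8

8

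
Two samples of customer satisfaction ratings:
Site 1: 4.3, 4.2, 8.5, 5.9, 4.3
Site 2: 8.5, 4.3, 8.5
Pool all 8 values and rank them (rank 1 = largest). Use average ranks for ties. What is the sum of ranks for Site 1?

26

Sorted (descending): 8.5, 8.5, 8.5, 5.9, 4.3, 4.3, 4.3, 4.2
The 3 values of 8.5 occupy positions 1–3 → average rank 2.
The 3 values of 4.3 occupy positions 5–7 → average rank 6.
Site 1 values → pooled ranks: 4.3→6, 4.2→8, 8.5→2, 5.9→4, 4.3→6
Rank sum = 6 + 8 + 2 + 4 + 6 = 26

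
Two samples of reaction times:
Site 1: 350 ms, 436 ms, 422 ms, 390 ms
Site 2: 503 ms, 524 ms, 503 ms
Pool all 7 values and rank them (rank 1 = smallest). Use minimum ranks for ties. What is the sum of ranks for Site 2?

17

Sorted (ascending): 350, 390, 422, 436, 503, 503, 524
The 2 values of 503 occupy positions 5–6 → each gets rank 5.
Site 2 values → pooled ranks: 503→5, 524→7, 503→5
Rank sum = 5 + 7 + 5 = 17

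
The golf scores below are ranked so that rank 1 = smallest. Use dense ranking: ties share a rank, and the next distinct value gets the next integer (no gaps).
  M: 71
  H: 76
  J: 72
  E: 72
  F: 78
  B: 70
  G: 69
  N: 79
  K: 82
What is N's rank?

7

Sorted (ascending): 69, 70, 71, 72, 72, 76, 78, 79, 82
The 2 values of 72 share dense rank 4.
Remaining distinct values take the next consecutive integers.
N has value 79 → rank 7.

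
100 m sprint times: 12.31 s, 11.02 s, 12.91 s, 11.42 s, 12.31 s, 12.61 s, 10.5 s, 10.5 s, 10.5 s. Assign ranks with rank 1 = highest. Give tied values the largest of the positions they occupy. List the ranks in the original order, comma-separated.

Sorted (descending): 12.91, 12.61, 12.31, 12.31, 11.42, 11.02, 10.5, 10.5, 10.5
The 2 values of 12.31 occupy positions 3–4 → each gets rank 4.
The 3 values of 10.5 occupy positions 7–9 → each gets rank 9.

4, 6, 1, 5, 4, 2, 9, 9, 9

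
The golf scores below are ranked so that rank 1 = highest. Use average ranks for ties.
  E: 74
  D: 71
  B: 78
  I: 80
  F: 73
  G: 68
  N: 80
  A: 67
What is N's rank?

Sorted (descending): 80, 80, 78, 74, 73, 71, 68, 67
The 2 values of 80 occupy positions 1–2 → average rank (1+2)/2 = 1.5.
N has value 80 → rank 1.5.

1.5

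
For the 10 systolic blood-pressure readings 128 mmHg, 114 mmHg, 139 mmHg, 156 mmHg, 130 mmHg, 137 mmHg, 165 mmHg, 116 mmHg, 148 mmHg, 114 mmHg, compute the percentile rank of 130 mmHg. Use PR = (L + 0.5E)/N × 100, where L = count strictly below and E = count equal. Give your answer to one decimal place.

N = 10.
Strictly below 130: 4. Equal to 130: 1.
PR = (4 + 0.5·1)/10 × 100 = 45.0

45.0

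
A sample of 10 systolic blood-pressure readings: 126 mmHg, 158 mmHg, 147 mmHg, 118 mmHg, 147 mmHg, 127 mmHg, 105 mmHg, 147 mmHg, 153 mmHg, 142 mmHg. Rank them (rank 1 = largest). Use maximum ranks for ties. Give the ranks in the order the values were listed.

Sorted (descending): 158, 153, 147, 147, 147, 142, 127, 126, 118, 105
The 3 values of 147 occupy positions 3–5 → each gets rank 5.

8, 1, 5, 9, 5, 7, 10, 5, 2, 6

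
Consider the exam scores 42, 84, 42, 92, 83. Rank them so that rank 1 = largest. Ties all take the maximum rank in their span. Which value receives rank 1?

Sorted (descending): 92, 84, 83, 42, 42
The 2 values of 42 occupy positions 4–5 → each gets rank 5.
Rank 1 → value 92.

92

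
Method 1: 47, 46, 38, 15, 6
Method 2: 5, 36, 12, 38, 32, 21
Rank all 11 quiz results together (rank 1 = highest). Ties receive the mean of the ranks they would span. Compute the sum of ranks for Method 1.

24.5

Sorted (descending): 47, 46, 38, 38, 36, 32, 21, 15, 12, 6, 5
The 2 values of 38 occupy positions 3–4 → average rank (3+4)/2 = 3.5.
Method 1 values → pooled ranks: 47→1, 46→2, 38→3.5, 15→8, 6→10
Rank sum = 1 + 2 + 3.5 + 8 + 10 = 24.5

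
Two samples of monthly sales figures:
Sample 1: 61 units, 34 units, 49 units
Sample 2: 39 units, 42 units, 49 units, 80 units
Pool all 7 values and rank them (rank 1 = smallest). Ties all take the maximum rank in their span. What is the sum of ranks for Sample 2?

Sorted (ascending): 34, 39, 42, 49, 49, 61, 80
The 2 values of 49 occupy positions 4–5 → each gets rank 5.
Sample 2 values → pooled ranks: 39→2, 42→3, 49→5, 80→7
Rank sum = 2 + 3 + 5 + 7 = 17

17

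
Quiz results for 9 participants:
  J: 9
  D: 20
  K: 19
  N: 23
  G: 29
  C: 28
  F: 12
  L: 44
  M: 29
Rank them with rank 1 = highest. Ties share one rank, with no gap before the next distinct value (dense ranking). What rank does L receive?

1

Sorted (descending): 44, 29, 29, 28, 23, 20, 19, 12, 9
The 2 values of 29 share dense rank 2.
Remaining distinct values take the next consecutive integers.
L has value 44 → rank 1.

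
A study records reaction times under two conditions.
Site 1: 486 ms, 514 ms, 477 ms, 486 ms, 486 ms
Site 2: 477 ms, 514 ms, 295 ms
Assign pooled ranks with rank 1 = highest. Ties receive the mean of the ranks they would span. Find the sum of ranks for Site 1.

20

Sorted (descending): 514, 514, 486, 486, 486, 477, 477, 295
The 2 values of 514 occupy positions 1–2 → average rank (1+2)/2 = 1.5.
The 3 values of 486 occupy positions 3–5 → average rank 4.
The 2 values of 477 occupy positions 6–7 → average rank (6+7)/2 = 6.5.
Site 1 values → pooled ranks: 486→4, 514→1.5, 477→6.5, 486→4, 486→4
Rank sum = 4 + 1.5 + 6.5 + 4 + 4 = 20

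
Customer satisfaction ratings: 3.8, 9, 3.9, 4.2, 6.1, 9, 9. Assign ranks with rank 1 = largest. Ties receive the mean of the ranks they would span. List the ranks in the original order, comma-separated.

Sorted (descending): 9, 9, 9, 6.1, 4.2, 3.9, 3.8
The 3 values of 9 occupy positions 1–3 → average rank 2.

7, 2, 6, 5, 4, 2, 2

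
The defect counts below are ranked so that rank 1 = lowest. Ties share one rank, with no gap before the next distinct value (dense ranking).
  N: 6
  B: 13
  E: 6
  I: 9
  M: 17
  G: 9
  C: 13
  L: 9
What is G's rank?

Sorted (ascending): 6, 6, 9, 9, 9, 13, 13, 17
The 2 values of 6 share dense rank 1.
The 3 values of 9 share dense rank 2.
The 2 values of 13 share dense rank 3.
Remaining distinct values take the next consecutive integers.
G has value 9 → rank 2.

2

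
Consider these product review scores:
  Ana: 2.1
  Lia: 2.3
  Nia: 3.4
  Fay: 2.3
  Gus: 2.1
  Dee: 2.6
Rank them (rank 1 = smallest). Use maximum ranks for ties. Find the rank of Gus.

2

Sorted (ascending): 2.1, 2.1, 2.3, 2.3, 2.6, 3.4
The 2 values of 2.1 occupy positions 1–2 → each gets rank 2.
The 2 values of 2.3 occupy positions 3–4 → each gets rank 4.
Gus has value 2.1 → rank 2.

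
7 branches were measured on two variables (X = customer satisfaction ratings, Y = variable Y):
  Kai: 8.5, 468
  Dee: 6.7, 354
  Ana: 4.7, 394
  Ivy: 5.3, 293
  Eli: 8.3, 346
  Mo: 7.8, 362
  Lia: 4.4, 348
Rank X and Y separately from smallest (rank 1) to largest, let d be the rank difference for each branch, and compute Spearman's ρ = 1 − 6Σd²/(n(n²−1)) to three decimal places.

0.286

Ranks of variable 1: 7, 4, 2, 3, 6, 5, 1
Ranks of variable 2: 7, 4, 6, 1, 2, 5, 3
d = r₁ − r₂: 0, 0, -4, 2, 4, 0, -2
d²: 0, 0, 16, 4, 16, 0, 4; Σd² = 40
ρ = 1 − 6·40/(7·48) = 1 − 240/336 = 0.286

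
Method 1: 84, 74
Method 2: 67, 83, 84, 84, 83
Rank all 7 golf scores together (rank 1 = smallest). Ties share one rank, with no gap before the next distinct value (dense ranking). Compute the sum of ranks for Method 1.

Sorted (ascending): 67, 74, 83, 83, 84, 84, 84
The 2 values of 83 share dense rank 3.
The 3 values of 84 share dense rank 4.
Remaining distinct values take the next consecutive integers.
Method 1 values → pooled ranks: 84→4, 74→2
Rank sum = 4 + 2 = 6

6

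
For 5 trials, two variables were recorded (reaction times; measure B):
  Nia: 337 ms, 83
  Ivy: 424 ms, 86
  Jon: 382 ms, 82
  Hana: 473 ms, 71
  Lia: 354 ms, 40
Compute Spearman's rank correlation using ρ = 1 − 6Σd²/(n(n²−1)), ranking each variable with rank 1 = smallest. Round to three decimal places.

Ranks of variable 1: 1, 4, 3, 5, 2
Ranks of variable 2: 4, 5, 3, 2, 1
d = r₁ − r₂: -3, -1, 0, 3, 1
d²: 9, 1, 0, 9, 1; Σd² = 20
ρ = 1 − 6·20/(5·24) = 1 − 120/120 = 0.000

0.000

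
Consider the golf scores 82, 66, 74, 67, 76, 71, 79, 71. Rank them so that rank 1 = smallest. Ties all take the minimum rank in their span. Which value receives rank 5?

74

Sorted (ascending): 66, 67, 71, 71, 74, 76, 79, 82
The 2 values of 71 occupy positions 3–4 → each gets rank 3.
Rank 5 → value 74.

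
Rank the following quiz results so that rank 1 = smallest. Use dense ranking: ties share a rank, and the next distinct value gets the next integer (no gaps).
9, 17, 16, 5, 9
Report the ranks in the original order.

2, 4, 3, 1, 2

Sorted (ascending): 5, 9, 9, 16, 17
The 2 values of 9 share dense rank 2.
Remaining distinct values take the next consecutive integers.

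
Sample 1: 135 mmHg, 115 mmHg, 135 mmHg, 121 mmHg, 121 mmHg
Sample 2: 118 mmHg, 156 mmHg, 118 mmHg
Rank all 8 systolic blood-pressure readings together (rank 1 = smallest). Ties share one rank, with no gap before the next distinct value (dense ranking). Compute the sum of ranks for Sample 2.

9

Sorted (ascending): 115, 118, 118, 121, 121, 135, 135, 156
The 2 values of 118 share dense rank 2.
The 2 values of 121 share dense rank 3.
The 2 values of 135 share dense rank 4.
Remaining distinct values take the next consecutive integers.
Sample 2 values → pooled ranks: 118→2, 156→5, 118→2
Rank sum = 2 + 5 + 2 = 9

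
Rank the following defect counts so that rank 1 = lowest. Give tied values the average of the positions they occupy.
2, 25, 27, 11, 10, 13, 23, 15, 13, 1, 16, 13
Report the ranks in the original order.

Sorted (ascending): 1, 2, 10, 11, 13, 13, 13, 15, 16, 23, 25, 27
The 3 values of 13 occupy positions 5–7 → average rank 6.

2, 11, 12, 4, 3, 6, 10, 8, 6, 1, 9, 6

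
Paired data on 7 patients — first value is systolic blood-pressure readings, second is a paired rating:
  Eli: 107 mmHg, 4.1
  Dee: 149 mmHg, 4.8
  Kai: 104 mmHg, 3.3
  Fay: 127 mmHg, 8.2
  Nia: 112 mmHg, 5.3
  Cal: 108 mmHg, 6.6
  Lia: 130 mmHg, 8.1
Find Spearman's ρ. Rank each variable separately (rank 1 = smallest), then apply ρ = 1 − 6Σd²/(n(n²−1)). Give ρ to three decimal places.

Ranks of variable 1: 2, 7, 1, 5, 4, 3, 6
Ranks of variable 2: 2, 3, 1, 7, 4, 5, 6
d = r₁ − r₂: 0, 4, 0, -2, 0, -2, 0
d²: 0, 16, 0, 4, 0, 4, 0; Σd² = 24
ρ = 1 − 6·24/(7·48) = 1 − 144/336 = 0.571

0.571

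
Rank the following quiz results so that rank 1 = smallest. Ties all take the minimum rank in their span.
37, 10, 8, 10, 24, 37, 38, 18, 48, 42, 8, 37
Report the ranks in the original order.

Sorted (ascending): 8, 8, 10, 10, 18, 24, 37, 37, 37, 38, 42, 48
The 2 values of 8 occupy positions 1–2 → each gets rank 1.
The 2 values of 10 occupy positions 3–4 → each gets rank 3.
The 3 values of 37 occupy positions 7–9 → each gets rank 7.

7, 3, 1, 3, 6, 7, 10, 5, 12, 11, 1, 7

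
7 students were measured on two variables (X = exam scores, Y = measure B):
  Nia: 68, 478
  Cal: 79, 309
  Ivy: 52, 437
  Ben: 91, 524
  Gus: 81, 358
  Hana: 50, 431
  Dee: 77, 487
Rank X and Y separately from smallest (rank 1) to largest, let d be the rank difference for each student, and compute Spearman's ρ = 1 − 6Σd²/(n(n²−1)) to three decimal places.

Ranks of variable 1: 3, 5, 2, 7, 6, 1, 4
Ranks of variable 2: 5, 1, 4, 7, 2, 3, 6
d = r₁ − r₂: -2, 4, -2, 0, 4, -2, -2
d²: 4, 16, 4, 0, 16, 4, 4; Σd² = 48
ρ = 1 − 6·48/(7·48) = 1 − 288/336 = 0.143

0.143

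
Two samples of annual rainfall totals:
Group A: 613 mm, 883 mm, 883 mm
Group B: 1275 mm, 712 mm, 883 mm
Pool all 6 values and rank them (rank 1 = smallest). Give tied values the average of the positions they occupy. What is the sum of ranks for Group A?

9

Sorted (ascending): 613, 712, 883, 883, 883, 1275
The 3 values of 883 occupy positions 3–5 → average rank 4.
Group A values → pooled ranks: 613→1, 883→4, 883→4
Rank sum = 1 + 4 + 4 = 9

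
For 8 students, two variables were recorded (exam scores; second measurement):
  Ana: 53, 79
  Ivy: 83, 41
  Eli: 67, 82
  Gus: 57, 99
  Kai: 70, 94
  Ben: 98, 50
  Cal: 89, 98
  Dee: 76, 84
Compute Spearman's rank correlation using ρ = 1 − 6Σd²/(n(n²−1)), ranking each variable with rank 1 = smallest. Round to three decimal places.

-0.262

Ranks of variable 1: 1, 6, 3, 2, 4, 8, 7, 5
Ranks of variable 2: 3, 1, 4, 8, 6, 2, 7, 5
d = r₁ − r₂: -2, 5, -1, -6, -2, 6, 0, 0
d²: 4, 25, 1, 36, 4, 36, 0, 0; Σd² = 106
ρ = 1 − 6·106/(8·63) = 1 − 636/504 = -0.262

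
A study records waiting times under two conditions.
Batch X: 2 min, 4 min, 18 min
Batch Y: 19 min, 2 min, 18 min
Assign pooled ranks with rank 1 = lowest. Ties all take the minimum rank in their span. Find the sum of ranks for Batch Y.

11

Sorted (ascending): 2, 2, 4, 18, 18, 19
The 2 values of 2 occupy positions 1–2 → each gets rank 1.
The 2 values of 18 occupy positions 4–5 → each gets rank 4.
Batch Y values → pooled ranks: 19→6, 2→1, 18→4
Rank sum = 6 + 1 + 4 = 11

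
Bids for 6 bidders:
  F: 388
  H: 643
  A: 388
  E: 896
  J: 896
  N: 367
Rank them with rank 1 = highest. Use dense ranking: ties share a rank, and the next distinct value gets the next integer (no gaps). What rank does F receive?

Sorted (descending): 896, 896, 643, 388, 388, 367
The 2 values of 896 share dense rank 1.
The 2 values of 388 share dense rank 3.
Remaining distinct values take the next consecutive integers.
F has value 388 → rank 3.

3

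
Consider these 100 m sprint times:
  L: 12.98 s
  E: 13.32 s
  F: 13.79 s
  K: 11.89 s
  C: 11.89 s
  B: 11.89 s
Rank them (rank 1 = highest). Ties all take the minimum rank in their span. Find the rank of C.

Sorted (descending): 13.79, 13.32, 12.98, 11.89, 11.89, 11.89
The 3 values of 11.89 occupy positions 4–6 → each gets rank 4.
C has value 11.89 s → rank 4.

4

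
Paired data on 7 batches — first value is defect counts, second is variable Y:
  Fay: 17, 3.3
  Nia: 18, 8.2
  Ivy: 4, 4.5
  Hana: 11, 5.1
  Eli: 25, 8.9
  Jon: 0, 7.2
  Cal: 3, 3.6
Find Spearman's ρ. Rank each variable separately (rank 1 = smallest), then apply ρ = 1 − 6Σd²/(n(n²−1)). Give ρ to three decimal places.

0.429

Ranks of variable 1: 5, 6, 3, 4, 7, 1, 2
Ranks of variable 2: 1, 6, 3, 4, 7, 5, 2
d = r₁ − r₂: 4, 0, 0, 0, 0, -4, 0
d²: 16, 0, 0, 0, 0, 16, 0; Σd² = 32
ρ = 1 − 6·32/(7·48) = 1 − 192/336 = 0.429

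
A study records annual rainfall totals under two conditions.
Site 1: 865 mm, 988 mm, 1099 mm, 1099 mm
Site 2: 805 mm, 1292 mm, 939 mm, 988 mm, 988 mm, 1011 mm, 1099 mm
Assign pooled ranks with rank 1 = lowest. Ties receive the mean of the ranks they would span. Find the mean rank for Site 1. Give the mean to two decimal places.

6.25

Sorted (ascending): 805, 865, 939, 988, 988, 988, 1011, 1099, 1099, 1099, 1292
The 3 values of 988 occupy positions 4–6 → average rank 5.
The 3 values of 1099 occupy positions 8–10 → average rank 9.
Site 1 values → pooled ranks: 865→2, 988→5, 1099→9, 1099→9
Mean rank = (2 + 5 + 9 + 9) / 4 = 6.25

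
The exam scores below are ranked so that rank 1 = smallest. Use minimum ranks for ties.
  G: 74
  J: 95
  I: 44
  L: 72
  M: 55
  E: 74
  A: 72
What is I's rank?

Sorted (ascending): 44, 55, 72, 72, 74, 74, 95
The 2 values of 72 occupy positions 3–4 → each gets rank 3.
The 2 values of 74 occupy positions 5–6 → each gets rank 5.
I has value 44 → rank 1.

1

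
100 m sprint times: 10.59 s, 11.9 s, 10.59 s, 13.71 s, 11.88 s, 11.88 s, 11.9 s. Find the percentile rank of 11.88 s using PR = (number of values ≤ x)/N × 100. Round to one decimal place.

57.1

N = 7.
Strictly below 11.88: 2. Equal to 11.88: 2.
PR = 4/7 × 100 = 57.1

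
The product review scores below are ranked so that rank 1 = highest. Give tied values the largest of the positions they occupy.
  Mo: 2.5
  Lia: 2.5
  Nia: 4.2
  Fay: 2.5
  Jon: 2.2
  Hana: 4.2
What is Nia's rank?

Sorted (descending): 4.2, 4.2, 2.5, 2.5, 2.5, 2.2
The 2 values of 4.2 occupy positions 1–2 → each gets rank 2.
The 3 values of 2.5 occupy positions 3–5 → each gets rank 5.
Nia has value 4.2 → rank 2.

2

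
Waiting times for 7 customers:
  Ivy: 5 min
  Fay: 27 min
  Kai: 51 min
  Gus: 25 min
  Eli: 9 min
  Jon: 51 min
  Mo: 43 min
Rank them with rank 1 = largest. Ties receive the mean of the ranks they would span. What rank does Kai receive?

Sorted (descending): 51, 51, 43, 27, 25, 9, 5
The 2 values of 51 occupy positions 1–2 → average rank (1+2)/2 = 1.5.
Kai has value 51 min → rank 1.5.

1.5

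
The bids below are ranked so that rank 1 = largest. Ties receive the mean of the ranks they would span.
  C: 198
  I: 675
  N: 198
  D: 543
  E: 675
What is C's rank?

4.5

Sorted (descending): 675, 675, 543, 198, 198
The 2 values of 675 occupy positions 1–2 → average rank (1+2)/2 = 1.5.
The 2 values of 198 occupy positions 4–5 → average rank (4+5)/2 = 4.5.
C has value 198 → rank 4.5.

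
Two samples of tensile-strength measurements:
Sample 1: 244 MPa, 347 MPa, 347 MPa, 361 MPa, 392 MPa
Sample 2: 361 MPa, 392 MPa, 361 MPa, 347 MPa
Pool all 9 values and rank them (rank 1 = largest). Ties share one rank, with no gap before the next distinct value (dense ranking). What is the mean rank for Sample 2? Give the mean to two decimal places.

Sorted (descending): 392, 392, 361, 361, 361, 347, 347, 347, 244
The 2 values of 392 share dense rank 1.
The 3 values of 361 share dense rank 2.
The 3 values of 347 share dense rank 3.
Remaining distinct values take the next consecutive integers.
Sample 2 values → pooled ranks: 361→2, 392→1, 361→2, 347→3
Mean rank = (2 + 1 + 2 + 3) / 4 = 2.00

2.00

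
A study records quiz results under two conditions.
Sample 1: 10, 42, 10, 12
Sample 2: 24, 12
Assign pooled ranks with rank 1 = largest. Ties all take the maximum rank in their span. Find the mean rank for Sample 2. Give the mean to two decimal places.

3.00

Sorted (descending): 42, 24, 12, 12, 10, 10
The 2 values of 12 occupy positions 3–4 → each gets rank 4.
The 2 values of 10 occupy positions 5–6 → each gets rank 6.
Sample 2 values → pooled ranks: 24→2, 12→4
Mean rank = (2 + 4) / 2 = 3.00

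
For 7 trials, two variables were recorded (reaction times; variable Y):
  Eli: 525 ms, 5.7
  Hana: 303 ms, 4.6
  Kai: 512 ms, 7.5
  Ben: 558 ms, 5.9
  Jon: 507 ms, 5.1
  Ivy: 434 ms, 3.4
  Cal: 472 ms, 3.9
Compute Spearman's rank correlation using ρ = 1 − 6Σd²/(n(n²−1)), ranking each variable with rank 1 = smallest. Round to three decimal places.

Ranks of variable 1: 6, 1, 5, 7, 4, 2, 3
Ranks of variable 2: 5, 3, 7, 6, 4, 1, 2
d = r₁ − r₂: 1, -2, -2, 1, 0, 1, 1
d²: 1, 4, 4, 1, 0, 1, 1; Σd² = 12
ρ = 1 − 6·12/(7·48) = 1 − 72/336 = 0.786

0.786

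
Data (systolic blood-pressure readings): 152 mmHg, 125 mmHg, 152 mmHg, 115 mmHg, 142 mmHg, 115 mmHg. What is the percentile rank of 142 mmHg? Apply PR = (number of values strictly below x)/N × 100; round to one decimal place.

N = 6.
Strictly below 142: 3. Equal to 142: 1.
PR = 3/6 × 100 = 50.0

50.0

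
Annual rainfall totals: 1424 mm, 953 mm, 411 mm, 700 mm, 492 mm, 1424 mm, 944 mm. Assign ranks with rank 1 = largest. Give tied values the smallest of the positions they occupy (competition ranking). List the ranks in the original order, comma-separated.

Sorted (descending): 1424, 1424, 953, 944, 700, 492, 411
The 2 values of 1424 occupy positions 1–2 → each gets rank 1.

1, 3, 7, 5, 6, 1, 4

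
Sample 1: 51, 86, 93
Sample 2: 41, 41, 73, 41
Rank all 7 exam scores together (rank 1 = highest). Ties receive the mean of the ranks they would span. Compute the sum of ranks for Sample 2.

Sorted (descending): 93, 86, 73, 51, 41, 41, 41
The 3 values of 41 occupy positions 5–7 → average rank 6.
Sample 2 values → pooled ranks: 41→6, 41→6, 73→3, 41→6
Rank sum = 6 + 6 + 3 + 6 = 21

21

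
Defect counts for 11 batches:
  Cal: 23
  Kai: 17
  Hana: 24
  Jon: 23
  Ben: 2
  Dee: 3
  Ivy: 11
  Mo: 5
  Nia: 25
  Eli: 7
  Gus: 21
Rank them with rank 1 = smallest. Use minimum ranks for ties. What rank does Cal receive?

Sorted (ascending): 2, 3, 5, 7, 11, 17, 21, 23, 23, 24, 25
The 2 values of 23 occupy positions 8–9 → each gets rank 8.
Cal has value 23 → rank 8.

8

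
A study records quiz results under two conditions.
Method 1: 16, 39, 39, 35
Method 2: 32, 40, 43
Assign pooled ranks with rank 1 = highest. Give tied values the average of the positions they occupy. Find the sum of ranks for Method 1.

Sorted (descending): 43, 40, 39, 39, 35, 32, 16
The 2 values of 39 occupy positions 3–4 → average rank (3+4)/2 = 3.5.
Method 1 values → pooled ranks: 16→7, 39→3.5, 39→3.5, 35→5
Rank sum = 7 + 3.5 + 3.5 + 5 = 19

19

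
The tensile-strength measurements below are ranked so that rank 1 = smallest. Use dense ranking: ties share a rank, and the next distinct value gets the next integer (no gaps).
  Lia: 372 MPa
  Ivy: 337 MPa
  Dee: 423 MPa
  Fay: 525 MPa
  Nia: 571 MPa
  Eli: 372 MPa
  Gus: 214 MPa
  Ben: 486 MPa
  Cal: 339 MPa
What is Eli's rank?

Sorted (ascending): 214, 337, 339, 372, 372, 423, 486, 525, 571
The 2 values of 372 share dense rank 4.
Remaining distinct values take the next consecutive integers.
Eli has value 372 MPa → rank 4.

4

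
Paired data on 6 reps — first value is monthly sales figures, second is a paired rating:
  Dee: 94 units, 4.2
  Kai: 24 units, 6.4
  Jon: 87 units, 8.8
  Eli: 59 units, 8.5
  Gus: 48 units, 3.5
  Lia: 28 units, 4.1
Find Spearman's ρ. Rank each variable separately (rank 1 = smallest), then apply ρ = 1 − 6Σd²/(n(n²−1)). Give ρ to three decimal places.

0.314

Ranks of variable 1: 6, 1, 5, 4, 3, 2
Ranks of variable 2: 3, 4, 6, 5, 1, 2
d = r₁ − r₂: 3, -3, -1, -1, 2, 0
d²: 9, 9, 1, 1, 4, 0; Σd² = 24
ρ = 1 − 6·24/(6·35) = 1 − 144/210 = 0.314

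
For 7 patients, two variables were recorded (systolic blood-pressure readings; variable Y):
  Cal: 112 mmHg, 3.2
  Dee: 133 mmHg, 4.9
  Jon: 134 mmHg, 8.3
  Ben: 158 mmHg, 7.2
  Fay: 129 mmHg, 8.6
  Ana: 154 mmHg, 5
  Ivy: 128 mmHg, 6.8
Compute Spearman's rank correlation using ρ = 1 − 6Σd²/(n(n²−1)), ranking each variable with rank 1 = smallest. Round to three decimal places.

Ranks of variable 1: 1, 4, 5, 7, 3, 6, 2
Ranks of variable 2: 1, 2, 6, 5, 7, 3, 4
d = r₁ − r₂: 0, 2, -1, 2, -4, 3, -2
d²: 0, 4, 1, 4, 16, 9, 4; Σd² = 38
ρ = 1 − 6·38/(7·48) = 1 − 228/336 = 0.321

0.321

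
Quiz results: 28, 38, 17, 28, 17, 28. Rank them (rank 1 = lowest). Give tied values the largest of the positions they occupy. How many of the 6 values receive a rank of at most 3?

Sorted (ascending): 17, 17, 28, 28, 28, 38
The 2 values of 17 occupy positions 1–2 → each gets rank 2.
The 3 values of 28 occupy positions 3–5 → each gets rank 5.
Ranks ≤ 3: {2, 2} → 2 values.

2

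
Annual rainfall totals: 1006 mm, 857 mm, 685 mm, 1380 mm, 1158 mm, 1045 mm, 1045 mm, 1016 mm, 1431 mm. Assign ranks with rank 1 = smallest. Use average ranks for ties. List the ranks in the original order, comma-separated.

Sorted (ascending): 685, 857, 1006, 1016, 1045, 1045, 1158, 1380, 1431
The 2 values of 1045 occupy positions 5–6 → average rank (5+6)/2 = 5.5.

3, 2, 1, 8, 7, 5.5, 5.5, 4, 9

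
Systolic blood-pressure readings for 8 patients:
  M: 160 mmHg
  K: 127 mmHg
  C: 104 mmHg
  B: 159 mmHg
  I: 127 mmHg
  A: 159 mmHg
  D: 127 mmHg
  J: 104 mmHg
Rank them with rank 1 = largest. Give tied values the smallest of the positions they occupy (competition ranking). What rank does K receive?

4

Sorted (descending): 160, 159, 159, 127, 127, 127, 104, 104
The 2 values of 159 occupy positions 2–3 → each gets rank 2.
The 3 values of 127 occupy positions 4–6 → each gets rank 4.
The 2 values of 104 occupy positions 7–8 → each gets rank 7.
K has value 127 mmHg → rank 4.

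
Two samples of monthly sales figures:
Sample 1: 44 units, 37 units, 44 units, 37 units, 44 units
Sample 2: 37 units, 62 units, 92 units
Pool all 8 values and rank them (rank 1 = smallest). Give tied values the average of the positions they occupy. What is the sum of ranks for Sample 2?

Sorted (ascending): 37, 37, 37, 44, 44, 44, 62, 92
The 3 values of 37 occupy positions 1–3 → average rank 2.
The 3 values of 44 occupy positions 4–6 → average rank 5.
Sample 2 values → pooled ranks: 37→2, 62→7, 92→8
Rank sum = 2 + 7 + 8 = 17

17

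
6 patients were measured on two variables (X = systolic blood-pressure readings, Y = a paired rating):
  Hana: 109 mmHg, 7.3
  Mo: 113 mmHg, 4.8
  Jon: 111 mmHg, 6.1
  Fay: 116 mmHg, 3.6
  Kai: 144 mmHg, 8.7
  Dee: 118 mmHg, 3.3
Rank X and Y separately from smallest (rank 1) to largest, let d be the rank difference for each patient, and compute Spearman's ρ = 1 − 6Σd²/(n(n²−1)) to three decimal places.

-0.143

Ranks of variable 1: 1, 3, 2, 4, 6, 5
Ranks of variable 2: 5, 3, 4, 2, 6, 1
d = r₁ − r₂: -4, 0, -2, 2, 0, 4
d²: 16, 0, 4, 4, 0, 16; Σd² = 40
ρ = 1 − 6·40/(6·35) = 1 − 240/210 = -0.143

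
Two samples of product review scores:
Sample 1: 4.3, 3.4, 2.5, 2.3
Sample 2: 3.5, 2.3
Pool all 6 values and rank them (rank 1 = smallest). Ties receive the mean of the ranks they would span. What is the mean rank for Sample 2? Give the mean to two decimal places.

3.25

Sorted (ascending): 2.3, 2.3, 2.5, 3.4, 3.5, 4.3
The 2 values of 2.3 occupy positions 1–2 → average rank (1+2)/2 = 1.5.
Sample 2 values → pooled ranks: 3.5→5, 2.3→1.5
Mean rank = (5 + 1.5) / 2 = 3.25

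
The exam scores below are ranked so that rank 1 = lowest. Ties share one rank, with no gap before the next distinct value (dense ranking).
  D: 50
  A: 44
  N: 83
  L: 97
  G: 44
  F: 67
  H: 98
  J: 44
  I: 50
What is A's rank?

Sorted (ascending): 44, 44, 44, 50, 50, 67, 83, 97, 98
The 3 values of 44 share dense rank 1.
The 2 values of 50 share dense rank 2.
Remaining distinct values take the next consecutive integers.
A has value 44 → rank 1.

1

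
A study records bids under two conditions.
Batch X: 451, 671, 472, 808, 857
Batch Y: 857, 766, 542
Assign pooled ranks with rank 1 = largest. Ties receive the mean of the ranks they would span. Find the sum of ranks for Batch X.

Sorted (descending): 857, 857, 808, 766, 671, 542, 472, 451
The 2 values of 857 occupy positions 1–2 → average rank (1+2)/2 = 1.5.
Batch X values → pooled ranks: 451→8, 671→5, 472→7, 808→3, 857→1.5
Rank sum = 8 + 5 + 7 + 3 + 1.5 = 24.5

24.5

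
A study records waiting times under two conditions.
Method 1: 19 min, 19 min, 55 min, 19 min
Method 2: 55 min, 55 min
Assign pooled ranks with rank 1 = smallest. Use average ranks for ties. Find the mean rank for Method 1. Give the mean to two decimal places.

2.75

Sorted (ascending): 19, 19, 19, 55, 55, 55
The 3 values of 19 occupy positions 1–3 → average rank 2.
The 3 values of 55 occupy positions 4–6 → average rank 5.
Method 1 values → pooled ranks: 19→2, 19→2, 55→5, 19→2
Mean rank = (2 + 2 + 5 + 2) / 4 = 2.75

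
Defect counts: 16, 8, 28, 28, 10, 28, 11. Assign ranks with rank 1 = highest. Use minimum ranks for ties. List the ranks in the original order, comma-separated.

Sorted (descending): 28, 28, 28, 16, 11, 10, 8
The 3 values of 28 occupy positions 1–3 → each gets rank 1.

4, 7, 1, 1, 6, 1, 5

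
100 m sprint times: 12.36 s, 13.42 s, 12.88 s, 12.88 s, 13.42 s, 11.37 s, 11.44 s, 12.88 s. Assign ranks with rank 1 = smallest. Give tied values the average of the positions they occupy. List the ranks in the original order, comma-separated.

Sorted (ascending): 11.37, 11.44, 12.36, 12.88, 12.88, 12.88, 13.42, 13.42
The 3 values of 12.88 occupy positions 4–6 → average rank 5.
The 2 values of 13.42 occupy positions 7–8 → average rank (7+8)/2 = 7.5.

3, 7.5, 5, 5, 7.5, 1, 2, 5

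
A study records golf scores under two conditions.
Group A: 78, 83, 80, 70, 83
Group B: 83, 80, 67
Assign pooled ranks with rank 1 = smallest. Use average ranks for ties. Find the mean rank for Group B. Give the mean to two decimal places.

Sorted (ascending): 67, 70, 78, 80, 80, 83, 83, 83
The 2 values of 80 occupy positions 4–5 → average rank (4+5)/2 = 4.5.
The 3 values of 83 occupy positions 6–8 → average rank 7.
Group B values → pooled ranks: 83→7, 80→4.5, 67→1
Mean rank = (7 + 4.5 + 1) / 3 = 4.17

4.17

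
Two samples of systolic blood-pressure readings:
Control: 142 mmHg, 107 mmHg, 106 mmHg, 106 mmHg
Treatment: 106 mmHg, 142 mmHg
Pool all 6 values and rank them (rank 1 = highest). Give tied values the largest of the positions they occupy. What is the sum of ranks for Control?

17

Sorted (descending): 142, 142, 107, 106, 106, 106
The 2 values of 142 occupy positions 1–2 → each gets rank 2.
The 3 values of 106 occupy positions 4–6 → each gets rank 6.
Control values → pooled ranks: 142→2, 107→3, 106→6, 106→6
Rank sum = 2 + 3 + 6 + 6 = 17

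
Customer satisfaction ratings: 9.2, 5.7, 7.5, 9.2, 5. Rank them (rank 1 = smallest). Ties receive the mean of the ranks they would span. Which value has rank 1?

Sorted (ascending): 5, 5.7, 7.5, 9.2, 9.2
The 2 values of 9.2 occupy positions 4–5 → average rank (4+5)/2 = 4.5.
Rank 1 → value 5.

5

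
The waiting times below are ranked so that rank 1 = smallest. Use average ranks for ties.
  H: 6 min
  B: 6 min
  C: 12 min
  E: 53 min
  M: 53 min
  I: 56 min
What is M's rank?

4.5

Sorted (ascending): 6, 6, 12, 53, 53, 56
The 2 values of 6 occupy positions 1–2 → average rank (1+2)/2 = 1.5.
The 2 values of 53 occupy positions 4–5 → average rank (4+5)/2 = 4.5.
M has value 53 min → rank 4.5.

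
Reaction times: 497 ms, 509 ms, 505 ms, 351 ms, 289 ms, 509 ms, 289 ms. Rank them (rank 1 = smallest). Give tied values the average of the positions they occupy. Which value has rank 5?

Sorted (ascending): 289, 289, 351, 497, 505, 509, 509
The 2 values of 289 occupy positions 1–2 → average rank (1+2)/2 = 1.5.
The 2 values of 509 occupy positions 6–7 → average rank (6+7)/2 = 6.5.
Rank 5 → value 505.

505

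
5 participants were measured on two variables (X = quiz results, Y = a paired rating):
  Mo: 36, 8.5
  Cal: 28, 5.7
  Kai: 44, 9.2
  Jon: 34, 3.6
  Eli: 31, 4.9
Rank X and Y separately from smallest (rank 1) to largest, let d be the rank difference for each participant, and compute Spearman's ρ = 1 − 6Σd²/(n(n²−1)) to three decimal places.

Ranks of variable 1: 4, 1, 5, 3, 2
Ranks of variable 2: 4, 3, 5, 1, 2
d = r₁ − r₂: 0, -2, 0, 2, 0
d²: 0, 4, 0, 4, 0; Σd² = 8
ρ = 1 − 6·8/(5·24) = 1 − 48/120 = 0.600

0.600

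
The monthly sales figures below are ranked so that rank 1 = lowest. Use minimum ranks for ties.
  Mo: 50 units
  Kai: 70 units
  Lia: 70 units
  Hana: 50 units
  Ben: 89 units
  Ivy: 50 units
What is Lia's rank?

4

Sorted (ascending): 50, 50, 50, 70, 70, 89
The 3 values of 50 occupy positions 1–3 → each gets rank 1.
The 2 values of 70 occupy positions 4–5 → each gets rank 4.
Lia has value 70 units → rank 4.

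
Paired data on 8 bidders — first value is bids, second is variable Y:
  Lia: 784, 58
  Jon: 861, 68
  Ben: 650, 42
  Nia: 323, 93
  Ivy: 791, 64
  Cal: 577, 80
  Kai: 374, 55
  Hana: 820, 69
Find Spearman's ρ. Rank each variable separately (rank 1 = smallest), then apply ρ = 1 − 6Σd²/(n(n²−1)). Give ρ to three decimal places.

Ranks of variable 1: 5, 8, 4, 1, 6, 3, 2, 7
Ranks of variable 2: 3, 5, 1, 8, 4, 7, 2, 6
d = r₁ − r₂: 2, 3, 3, -7, 2, -4, 0, 1
d²: 4, 9, 9, 49, 4, 16, 0, 1; Σd² = 92
ρ = 1 − 6·92/(8·63) = 1 − 552/504 = -0.095

-0.095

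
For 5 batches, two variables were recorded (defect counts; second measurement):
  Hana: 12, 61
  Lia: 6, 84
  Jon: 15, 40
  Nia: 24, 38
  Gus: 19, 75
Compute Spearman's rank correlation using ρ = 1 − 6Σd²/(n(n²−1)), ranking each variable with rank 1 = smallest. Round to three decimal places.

-0.700

Ranks of variable 1: 2, 1, 3, 5, 4
Ranks of variable 2: 3, 5, 2, 1, 4
d = r₁ − r₂: -1, -4, 1, 4, 0
d²: 1, 16, 1, 16, 0; Σd² = 34
ρ = 1 − 6·34/(5·24) = 1 − 204/120 = -0.700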